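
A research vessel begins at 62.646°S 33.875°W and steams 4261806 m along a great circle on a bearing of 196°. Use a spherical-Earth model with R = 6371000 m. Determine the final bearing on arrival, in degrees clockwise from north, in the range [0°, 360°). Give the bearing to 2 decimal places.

Angular distance δ = d/R = 4261806 / 6371000 = 0.668938 rad.
Start latitude φ₁ = -1.093379 rad; initial bearing θ = 3.420845 rad.
Applying the spherical law of cosines for sides, sin φ₂ = sin φ₁ cos δ + cos φ₁ sin δ cos θ = -0.970677, so φ₂ = -76.091°.
Then Δλ = atan2(-0.078544, -0.077660) = -2.350539 rad, from sin θ sin δ cos φ₁ over cos δ − sin φ₁ sin φ₂.
λ₂ = λ₁ + Δλ = -168.551°.
The forward bearing on arrival equals the back-azimuth from the destination plus 180°.
Back-azimuth from P₂ (-76.09°, -168.55°) to P₁ (-62.65°, -33.88°), with Δλ' = λ₁ − λ₂ = 134.68°: atan2( sin Δλ' cos φ₁ , cos φ₂ sin φ₁ − sin φ₂ cos φ₁ cos Δλ' ) = 148.21°.
Final bearing = (148.21° + 180°) mod 360° = 328.21°.

final bearing 328.21°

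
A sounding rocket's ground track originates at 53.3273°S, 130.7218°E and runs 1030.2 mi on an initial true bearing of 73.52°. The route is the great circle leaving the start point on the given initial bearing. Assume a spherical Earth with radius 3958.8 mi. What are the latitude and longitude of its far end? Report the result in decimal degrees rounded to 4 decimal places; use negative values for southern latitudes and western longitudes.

δ = 1030.2/3958.8 = 0.260230 rad (14.9101°).
With φ₁ = -53.3273° = -0.930737 rad and θ = 73.52° = 1.283166 rad:
Applying the spherical law of cosines for sides, sin φ₂ = sin φ₁ cos δ + cos φ₁ sin δ cos θ = -0.731462, so φ₂ = -47.0091°.
Δλ = atan2( sin θ sin δ cos φ₁ , cos δ − sin φ₁ sin φ₂ ) = atan2(0.147359, 0.379654) = 0.370242 rad = 21.2133°.
λ₂ = λ₁ + Δλ = 151.9351°.

latitude -47.0091°, longitude 151.9351°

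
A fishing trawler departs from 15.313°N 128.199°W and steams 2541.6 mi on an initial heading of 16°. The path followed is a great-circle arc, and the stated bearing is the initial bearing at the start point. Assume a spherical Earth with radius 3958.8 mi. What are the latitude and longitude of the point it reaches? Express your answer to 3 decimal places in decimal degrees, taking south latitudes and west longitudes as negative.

latitude 50.057°, longitude -113.302°

δ = 2541.6/3958.8 = 0.642013 rad (36.7846°).
Start latitude φ₁ = 0.267262 rad; initial bearing θ = 0.279253 rad.
sin φ₂ = sin φ₁ cos δ + cos φ₁ sin δ cos θ = (0.264092)(0.800892) + (0.964498)(0.598809)(0.961262) = 0.766685
φ₂ = asin(0.766685) = 0.873662 rad = 50.057°.
For the longitude increment, Δλ = atan2( sin θ sin δ cos φ₁, cos δ − sin φ₁ sin φ₂ ) = atan2(0.159194, 0.598417) = 14.897°.
λ₂ = -128.199° + 14.897° = -113.302°.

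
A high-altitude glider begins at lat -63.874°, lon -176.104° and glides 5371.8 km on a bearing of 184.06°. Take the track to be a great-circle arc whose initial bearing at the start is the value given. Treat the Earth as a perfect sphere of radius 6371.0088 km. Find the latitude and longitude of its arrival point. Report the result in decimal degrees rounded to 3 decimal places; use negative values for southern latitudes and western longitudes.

latitude -67.691°, longitude 11.902°

Central angle δ = d/R = 0.843163 rad.
Converting: φ₁ = -1.114812 rad, θ = 3.212453 rad.
sin φ₂ = sin φ₁ cos δ + cos φ₁ sin δ cos θ = (-0.897828)(0.665104) + (0.440347)(0.746751)(-0.997490) = -0.925153
φ₂ = asin(-0.925153) = -1.181438 rad = -67.691°.
Then Δλ = atan2(-0.023281, -0.165524) = -3.001856 rad, from sin θ sin δ cos φ₁ over cos δ − sin φ₁ sin φ₂.
λ₂ = -176.104° + -171.994° = -348.098°, normalized to (−180°, 180°] → 11.902°.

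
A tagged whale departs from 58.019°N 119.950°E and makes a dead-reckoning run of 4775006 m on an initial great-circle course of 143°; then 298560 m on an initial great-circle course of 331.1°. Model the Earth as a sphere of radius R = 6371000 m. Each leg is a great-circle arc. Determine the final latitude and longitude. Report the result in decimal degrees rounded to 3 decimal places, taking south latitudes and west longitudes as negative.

latitude 21.782°, longitude 144.324°

Apply the spherical direct solution leg by leg, carrying full precision between legs.
Leg 1: from (58.019°, 119.950°), δ = 4775006/6371000 = 0.749491 rad, θ = 143° → φ = 19.437°, λ = 145.721°.
Leg 2: from (19.437°, 145.721°), δ = 298560/6371000 = 0.046862 rad, θ = 331.1° → φ = 21.782°, λ = 144.324°.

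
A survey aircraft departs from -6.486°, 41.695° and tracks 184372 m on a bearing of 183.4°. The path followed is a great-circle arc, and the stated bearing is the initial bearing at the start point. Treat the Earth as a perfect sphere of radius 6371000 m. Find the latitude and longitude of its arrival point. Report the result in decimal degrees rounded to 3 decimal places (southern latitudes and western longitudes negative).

latitude -8.141°, longitude 41.596°

The arc subtends δ = 184372/6371000 = 0.028939 rad at the centre.
Start latitude φ₁ = -0.113202 rad; initial bearing θ = 3.200934 rad.
Applying the spherical law of cosines for sides, sin φ₂ = sin φ₁ cos δ + cos φ₁ sin δ cos θ = -0.141613, so φ₂ = -8.141°.
Then Δλ = atan2(-0.001705, 0.983585) = -0.001734 rad, from sin θ sin δ cos φ₁ over cos δ − sin φ₁ sin φ₂.
λ₂ = 41.695° + -0.099° = 41.596°.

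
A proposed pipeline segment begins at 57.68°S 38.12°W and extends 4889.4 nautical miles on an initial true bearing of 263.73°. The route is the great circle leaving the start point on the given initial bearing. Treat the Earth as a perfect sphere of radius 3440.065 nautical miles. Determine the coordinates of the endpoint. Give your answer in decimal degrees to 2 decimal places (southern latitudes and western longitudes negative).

δ = 4889.4/3440.065 = 1.421310 rad (81.4351°).
Start latitude φ₁ = -1.006706 rad; initial bearing θ = 4.602957 rad.
sin φ₂ = sin φ₁ cos δ + cos φ₁ sin δ cos θ = (-0.845075)(0.148930) + (0.534647)(0.988848)(-0.109214) = -0.183597
φ₂ = asin(-0.183597) = -0.184644 rad = -10.58°.
Then Δλ = atan2(-0.525522, -0.006223) = -1.582638 rad, from sin θ sin δ cos φ₁ over cos δ − sin φ₁ sin φ₂.
Hence λ₂ = -38.12° + -90.68° = -128.80°.

latitude -10.58°, longitude -128.80°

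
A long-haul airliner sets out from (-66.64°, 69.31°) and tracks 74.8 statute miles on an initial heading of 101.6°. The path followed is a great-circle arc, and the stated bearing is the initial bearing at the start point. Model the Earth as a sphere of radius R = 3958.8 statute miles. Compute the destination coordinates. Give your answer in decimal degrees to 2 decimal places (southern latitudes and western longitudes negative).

Central angle δ = d/R = 0.018895 rad.
Converting: φ₁ = -1.163087 rad, θ = 1.773255 rad.
sin φ₂ = sin φ₁ cos δ + cos φ₁ sin δ cos θ = (-0.918032)(0.999822) + (0.396507)(0.018893)(-0.201078) = -0.919374
φ₂ = asin(-0.919374) = -1.166487 rad = -66.83°.
For the longitude increment, Δλ = atan2( sin θ sin δ cos φ₁, cos δ − sin φ₁ sin φ₂ ) = atan2(0.007338, 0.155807) = 2.70°.
λ₂ = 69.31° + 2.70° = 72.01°.

latitude -66.83°, longitude 72.01°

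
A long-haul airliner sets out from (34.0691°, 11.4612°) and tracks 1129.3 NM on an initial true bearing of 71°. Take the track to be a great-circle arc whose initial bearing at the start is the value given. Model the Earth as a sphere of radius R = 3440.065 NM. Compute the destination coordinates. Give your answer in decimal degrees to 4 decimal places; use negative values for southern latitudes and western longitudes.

Central angle δ = d/R = 0.328279 rad.
With φ₁ = 34.0691° = 0.594618 rad and θ = 71° = 1.239184 rad:
Destination latitude: φ₂ = arcsin( sin φ₁ cos δ + cos φ₁ sin δ cos θ ) = arcsin(0.617229) = 38.1140°.
For the longitude increment, Δλ = atan2( sin θ sin δ cos φ₁, cos δ − sin φ₁ sin φ₂ ) = atan2(0.252525, 0.600832) = 22.7966°.
Hence λ₂ = 11.4612° + 22.7966° = 34.2578°.

latitude 38.1140°, longitude 34.2578°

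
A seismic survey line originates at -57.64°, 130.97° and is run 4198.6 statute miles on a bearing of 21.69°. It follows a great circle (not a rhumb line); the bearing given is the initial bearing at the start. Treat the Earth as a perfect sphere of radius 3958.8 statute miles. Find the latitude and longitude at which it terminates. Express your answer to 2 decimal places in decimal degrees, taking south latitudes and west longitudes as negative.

latitude 1.23°, longitude 149.79°

δ = 4198.6/3958.8 = 1.060574 rad (60.7664°).
With φ₁ = -57.64° = -1.006008 rad and θ = 21.69° = 0.378562 rad:
Applying the spherical law of cosines for sides, sin φ₂ = sin φ₁ cos δ + cos φ₁ sin δ cos θ = 0.021469, so φ₂ = 1.23°.
Then Δλ = atan2(0.172621, 0.506507) = 0.328461 rad, from sin θ sin δ cos φ₁ over cos δ − sin φ₁ sin φ₂.
Hence λ₂ = 130.97° + 18.82° = 149.79°.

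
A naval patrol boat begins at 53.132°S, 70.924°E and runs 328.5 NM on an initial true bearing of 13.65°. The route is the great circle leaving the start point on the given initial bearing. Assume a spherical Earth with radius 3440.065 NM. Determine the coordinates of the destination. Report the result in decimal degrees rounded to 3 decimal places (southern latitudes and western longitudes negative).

The arc subtends δ = 328.5/3440.065 = 0.095492 rad at the centre.
Converting: φ₁ = -0.927328 rad, θ = 0.238237 rad.
Destination latitude: φ₂ = arcsin( sin φ₁ cos δ + cos φ₁ sin δ cos θ ) = arcsin(-0.740785) = -47.798°.
For the longitude increment, Δλ = atan2( sin θ sin δ cos φ₁, cos δ − sin φ₁ sin φ₂ ) = atan2(0.013500, 0.402801) = 1.920°.
λ₂ = λ₁ + Δλ = 72.844°.

latitude -47.798°, longitude 72.844°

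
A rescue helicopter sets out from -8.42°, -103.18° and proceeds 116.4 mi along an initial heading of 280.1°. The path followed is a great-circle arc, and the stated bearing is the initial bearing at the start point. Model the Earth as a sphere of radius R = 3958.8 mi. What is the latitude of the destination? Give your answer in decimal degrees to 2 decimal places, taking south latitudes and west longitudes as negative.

latitude -8.12°

The arc subtends δ = 116.4/3958.8 = 0.029403 rad at the centre.
Start latitude φ₁ = -0.146957 rad; initial bearing θ = 4.888667 rad.
sin φ₂ = sin φ₁ cos δ + cos φ₁ sin δ cos θ = (-0.146428)(0.999568) + (0.989221)(0.029399)(0.175367) = -0.141265
φ₂ = asin(-0.141265) = -0.141739 rad = -8.12°.
For the longitude increment, Δλ = atan2( sin θ sin δ cos φ₁, cos δ − sin φ₁ sin φ₂ ) = atan2(-0.028631, 0.978883) = -1.68°.
Hence λ₂ = -103.18° + -1.68° = -104.86°.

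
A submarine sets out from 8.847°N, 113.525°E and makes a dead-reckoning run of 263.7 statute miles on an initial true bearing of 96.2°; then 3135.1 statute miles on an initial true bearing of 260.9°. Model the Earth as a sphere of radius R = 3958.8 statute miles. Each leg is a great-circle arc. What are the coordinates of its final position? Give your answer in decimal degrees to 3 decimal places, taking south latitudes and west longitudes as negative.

Apply the spherical direct solution leg by leg, carrying full precision between legs.
Leg 1: from (8.847°, 113.525°), δ = 263.7/3958.8 = 0.066611 rad, θ = 96.2° → φ = 8.416°, λ = 117.361°.
Leg 2: from (8.416°, 117.361°), δ = 3135.1/3958.8 = 0.791932 rad, θ = 260.9° → φ = -0.489°, λ = 72.710°.

latitude -0.489°, longitude 72.710°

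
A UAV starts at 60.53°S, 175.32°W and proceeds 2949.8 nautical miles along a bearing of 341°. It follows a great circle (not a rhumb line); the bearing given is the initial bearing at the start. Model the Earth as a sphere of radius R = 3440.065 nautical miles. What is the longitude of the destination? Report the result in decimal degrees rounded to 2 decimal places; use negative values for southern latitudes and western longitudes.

δ = 2949.8/3440.065 = 0.857484 rad (49.1302°).
Start latitude φ₁ = -1.056448 rad; initial bearing θ = 5.951573 rad.
Destination latitude: φ₂ = arcsin( sin φ₁ cos δ + cos φ₁ sin δ cos θ ) = arcsin(-0.217922) = -12.59°.
Δλ = atan2( sin θ sin δ cos φ₁ , cos δ − sin φ₁ sin φ₂ ) = atan2(-0.121120, 0.464616) = -0.255012 rad = -14.61°.
λ₂ = -175.32° + -14.61° = -189.93°, normalized to (−180°, 180°] → 170.07°.

longitude 170.07°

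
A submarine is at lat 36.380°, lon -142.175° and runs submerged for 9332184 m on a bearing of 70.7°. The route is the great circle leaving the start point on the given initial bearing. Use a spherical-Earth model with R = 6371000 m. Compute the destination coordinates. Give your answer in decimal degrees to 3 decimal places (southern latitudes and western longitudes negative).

latitude 19.109°, longitude -45.505°

Central angle δ = d/R = 1.464791 rad.
Start latitude φ₁ = 0.634951 rad; initial bearing θ = 1.233948 rad.
Destination latitude: φ₂ = arcsin( sin φ₁ cos δ + cos φ₁ sin δ cos θ ) = arcsin(0.327362) = 19.109°.
Δλ = atan2( sin θ sin δ cos φ₁ , cos δ − sin φ₁ sin φ₂ ) = atan2(0.755590, -0.088364) = 1.687214 rad = 96.670°.
Hence λ₂ = -142.175° + 96.670° = -45.505°.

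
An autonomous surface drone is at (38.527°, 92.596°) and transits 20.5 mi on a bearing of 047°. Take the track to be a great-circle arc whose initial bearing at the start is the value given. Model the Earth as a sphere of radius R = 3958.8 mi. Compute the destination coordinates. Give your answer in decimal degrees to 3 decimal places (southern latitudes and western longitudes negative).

Central angle δ = d/R = 0.005178 rad.
Converting: φ₁ = 0.672423 rad, θ = 0.820305 rad.
Applying the spherical law of cosines for sides, sin φ₂ = sin φ₁ cos δ + cos φ₁ sin δ cos θ = 0.625638, so φ₂ = 38.729°.
Then Δλ = atan2(0.002963, 0.610287) = 0.004855 rad, from sin θ sin δ cos φ₁ over cos δ − sin φ₁ sin φ₂.
Hence λ₂ = 92.596° + 0.278° = 92.874°.

latitude 38.729°, longitude 92.874°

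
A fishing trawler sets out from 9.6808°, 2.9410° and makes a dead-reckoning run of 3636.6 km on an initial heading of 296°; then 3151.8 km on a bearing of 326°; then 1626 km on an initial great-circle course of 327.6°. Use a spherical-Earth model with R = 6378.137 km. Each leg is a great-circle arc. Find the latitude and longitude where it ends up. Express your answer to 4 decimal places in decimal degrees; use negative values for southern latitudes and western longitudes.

Apply the spherical direct solution leg by leg, carrying full precision between legs.
Leg 1: from (9.6808°, 2.9410°), δ = 3636.6/6378.137 = 0.570166 rad, θ = 296° → φ = 22.0125°, λ = -28.6123°.
Leg 2: from (22.0125°, -28.6123°), δ = 3151.8/6378.137 = 0.494157 rad, θ = 326° → φ = 43.9882°, λ = -50.2431°.
Leg 3: from (43.9882°, -50.2431°), δ = 1626/6378.137 = 0.254933 rad, θ = 327.6° → φ = 55.6147°, λ = -64.0862°.

latitude 55.6147°, longitude -64.0862°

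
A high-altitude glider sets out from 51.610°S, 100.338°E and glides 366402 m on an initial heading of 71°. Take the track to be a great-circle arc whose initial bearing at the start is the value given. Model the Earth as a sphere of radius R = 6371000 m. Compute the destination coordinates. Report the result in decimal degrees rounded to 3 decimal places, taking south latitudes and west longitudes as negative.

latitude -50.433°, longitude 105.233°

The arc subtends δ = 366402/6371000 = 0.057511 rad at the centre.
With φ₁ = -51.610° = -0.900764 rad and θ = 71° = 1.239184 rad:
Destination latitude: φ₂ = arcsin( sin φ₁ cos δ + cos φ₁ sin δ cos θ ) = arcsin(-0.770885) = -50.433°.
For the longitude increment, Δλ = atan2( sin θ sin δ cos φ₁, cos δ − sin φ₁ sin φ₂ ) = atan2(0.033750, 0.394126) = 4.895°.
λ₂ = 100.338° + 4.895° = 105.233°.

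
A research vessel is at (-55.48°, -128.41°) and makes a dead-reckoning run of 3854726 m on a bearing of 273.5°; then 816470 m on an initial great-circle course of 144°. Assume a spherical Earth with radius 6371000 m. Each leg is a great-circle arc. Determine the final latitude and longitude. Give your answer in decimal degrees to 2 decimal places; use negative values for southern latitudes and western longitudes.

Apply the spherical direct solution leg by leg, carrying full precision between legs.
Leg 1: from (-55.48°, -128.41°), δ = 3854726/6371000 = 0.605043 rad, θ = 273.5° → φ = -41.15°, λ = -177.34°.
Leg 2: from (-41.15°, -177.34°), δ = 816470/6371000 = 0.128154 rad, θ = 144° → φ = -46.92°, λ = -171.03°.

latitude -46.92°, longitude -171.03°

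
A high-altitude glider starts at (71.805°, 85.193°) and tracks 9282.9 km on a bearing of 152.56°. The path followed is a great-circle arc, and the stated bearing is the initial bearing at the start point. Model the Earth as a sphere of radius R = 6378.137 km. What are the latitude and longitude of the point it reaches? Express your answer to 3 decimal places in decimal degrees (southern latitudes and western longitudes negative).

latitude -9.551°, longitude 112.851°

Angular distance δ = d/R = 9282.9 / 6378.137 = 1.455425 rad.
With φ₁ = 71.805° = 1.253234 rad and θ = 152.56° = 2.662674 rad:
Applying the spherical law of cosines for sides, sin φ₂ = sin φ₁ cos δ + cos φ₁ sin δ cos θ = -0.165920, so φ₂ = -9.551°.
Then Δλ = atan2(0.142935, 0.272739) = 0.482720 rad, from sin θ sin δ cos φ₁ over cos δ − sin φ₁ sin φ₂.
λ₂ = 85.193° + 27.658° = 112.851°.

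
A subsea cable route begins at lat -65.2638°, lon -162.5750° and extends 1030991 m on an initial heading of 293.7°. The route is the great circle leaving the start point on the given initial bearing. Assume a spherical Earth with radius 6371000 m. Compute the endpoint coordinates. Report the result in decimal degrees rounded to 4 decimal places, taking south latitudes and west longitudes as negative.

latitude -60.3749°, longitude -179.9397°

The arc subtends δ = 1030991/6371000 = 0.161826 rad at the centre.
With φ₁ = -65.2638° = -1.139068 rad and θ = 293.7° = 5.126032 rad:
Destination latitude: φ₂ = arcsin( sin φ₁ cos δ + cos φ₁ sin δ cos θ ) = arcsin(-0.869279) = -60.3749°.
For the longitude increment, Δλ = atan2( sin θ sin δ cos φ₁, cos δ − sin φ₁ sin φ₂ ) = atan2(-0.061733, 0.197418) = -17.3647°.
λ₂ = -162.5750° + -17.3647° = -179.9397°.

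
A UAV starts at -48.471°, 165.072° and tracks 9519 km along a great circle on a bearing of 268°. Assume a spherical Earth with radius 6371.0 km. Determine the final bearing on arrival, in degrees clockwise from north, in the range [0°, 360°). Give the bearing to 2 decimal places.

final bearing 318.34°

Central angle δ = d/R = 1.494114 rad.
With φ₁ = -48.471° = -0.845979 rad and θ = 268° = 4.677482 rad:
Applying the spherical law of cosines for sides, sin φ₂ = sin φ₁ cos δ + cos φ₁ sin δ cos θ = -0.080420, so φ₂ = -4.613°.
For the longitude increment, Δλ = atan2( sin θ sin δ cos φ₁, cos δ − sin φ₁ sin φ₂ ) = atan2(-0.660648, 0.016403) = -88.578°.
λ₂ = 165.072° + -88.578° = 76.494°.
The forward bearing on arrival equals the back-azimuth from the destination plus 180°.
Back-azimuth from P₂ (-4.61°, 76.49°) to P₁ (-48.47°, 165.07°), with Δλ' = λ₁ − λ₂ = 88.58°: atan2( sin Δλ' cos φ₁ , cos φ₂ sin φ₁ − sin φ₂ cos φ₁ cos Δλ' ) = 138.34°.
Final bearing = (138.34° + 180°) mod 360° = 318.34°.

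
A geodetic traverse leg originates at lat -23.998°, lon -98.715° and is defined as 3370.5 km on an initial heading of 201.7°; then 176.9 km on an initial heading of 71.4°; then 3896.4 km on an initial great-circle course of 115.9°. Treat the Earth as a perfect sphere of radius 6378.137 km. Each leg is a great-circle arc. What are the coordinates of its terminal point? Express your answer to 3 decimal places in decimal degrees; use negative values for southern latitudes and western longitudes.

latitude -52.403°, longitude -55.891°

Apply the spherical direct solution leg by leg, carrying full precision between legs.
Leg 1: from (-23.998°, -98.715°), δ = 3370.5/6378.137 = 0.528446 rad, θ = 201.7° → φ = -51.187°, λ = -116.018°.
Leg 2: from (-51.187°, -116.018°), δ = 176.9/6378.137 = 0.027735 rad, θ = 71.4° → φ = -50.656°, λ = -113.642°.
Leg 3: from (-50.656°, -113.642°), δ = 3896.4/6378.137 = 0.610899 rad, θ = 115.9° → φ = -52.403°, λ = -55.891°.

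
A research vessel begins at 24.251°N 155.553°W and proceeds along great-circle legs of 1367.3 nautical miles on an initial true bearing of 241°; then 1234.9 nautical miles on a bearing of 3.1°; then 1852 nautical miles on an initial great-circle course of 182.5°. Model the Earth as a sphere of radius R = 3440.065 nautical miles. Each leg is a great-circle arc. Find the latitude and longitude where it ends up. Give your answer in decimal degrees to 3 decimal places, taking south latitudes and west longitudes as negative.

Apply the spherical direct solution leg by leg, carrying full precision between legs.
Leg 1: from (24.251°, -155.553°), δ = 1367.3/3440.065 = 0.397463 rad, θ = 241° → φ = 11.983°, λ = -175.801°.
Leg 2: from (11.983°, -175.801°), δ = 1234.9/3440.065 = 0.358976 rad, θ = 3.1° → φ = 32.516°, λ = -174.510°.
Leg 3: from (32.516°, -174.510°), δ = 1852/3440.065 = 0.538362 rad, θ = 182.5° → φ = 1.694°, λ = -175.792°.

latitude 1.694°, longitude -175.792°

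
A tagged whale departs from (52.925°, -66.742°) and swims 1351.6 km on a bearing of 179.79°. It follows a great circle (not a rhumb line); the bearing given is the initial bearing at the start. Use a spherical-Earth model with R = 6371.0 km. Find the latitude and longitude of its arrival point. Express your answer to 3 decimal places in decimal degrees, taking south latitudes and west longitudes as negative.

The arc subtends δ = 1351.6/6371 = 0.212149 rad at the centre.
Converting: φ₁ = 0.923716 rad, θ = 3.137927 rad.
Applying the spherical law of cosines for sides, sin φ₂ = sin φ₁ cos δ + cos φ₁ sin δ cos θ = 0.653022, so φ₂ = 40.770°.
Then Δλ = atan2(0.000465, 0.456569) = 0.001019 rad, from sin θ sin δ cos φ₁ over cos δ − sin φ₁ sin φ₂.
Hence λ₂ = -66.742° + 0.058° = -66.684°.

latitude 40.770°, longitude -66.684°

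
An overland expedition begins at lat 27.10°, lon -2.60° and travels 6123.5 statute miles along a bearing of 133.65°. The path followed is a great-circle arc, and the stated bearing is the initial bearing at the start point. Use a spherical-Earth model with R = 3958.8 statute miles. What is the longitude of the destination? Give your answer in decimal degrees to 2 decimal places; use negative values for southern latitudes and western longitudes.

The arc subtends δ = 6123.5/3958.8 = 1.546807 rad at the centre.
Converting: φ₁ = 0.472984 rad, θ = 2.332633 rad.
sin φ₂ = sin φ₁ cos δ + cos φ₁ sin δ cos θ = (0.455545)(0.023987) + (0.890213)(0.999712)(-0.690251) = -0.603367
φ₂ = asin(-0.603367) = -0.647716 rad = -37.11°.
Δλ = atan2( sin θ sin δ cos φ₁ , cos δ − sin φ₁ sin φ₂ ) = atan2(0.643946, 0.298847) = 1.136289 rad = 65.10°.
λ₂ = -2.60° + 65.10° = 62.50°.

longitude 62.50°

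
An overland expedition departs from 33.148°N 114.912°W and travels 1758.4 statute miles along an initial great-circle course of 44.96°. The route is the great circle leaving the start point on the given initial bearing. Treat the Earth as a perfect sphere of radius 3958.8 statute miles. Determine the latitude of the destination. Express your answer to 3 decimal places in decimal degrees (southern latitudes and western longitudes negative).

latitude 48.446°

δ = 1758.4/3958.8 = 0.444175 rad (25.4494°).
Converting: φ₁ = 0.578542 rad, θ = 0.784700 rad.
Applying the spherical law of cosines for sides, sin φ₂ = sin φ₁ cos δ + cos φ₁ sin δ cos θ = 0.748327, so φ₂ = 48.446°.
Δλ = atan2( sin θ sin δ cos φ₁ , cos δ − sin φ₁ sin φ₂ ) = atan2(0.254227, 0.493778) = 0.475465 rad = 27.242°.
λ₂ = λ₁ + Δλ = -87.670°.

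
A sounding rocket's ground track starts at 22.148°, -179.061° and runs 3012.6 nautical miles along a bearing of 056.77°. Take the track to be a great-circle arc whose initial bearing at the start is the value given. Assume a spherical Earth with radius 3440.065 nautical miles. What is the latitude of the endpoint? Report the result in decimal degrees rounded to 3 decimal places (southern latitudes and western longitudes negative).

latitude 39.143°

δ = 3012.6/3440.065 = 0.875739 rad (50.1762°).
Start latitude φ₁ = 0.386556 rad; initial bearing θ = 0.990823 rad.
Destination latitude: φ₂ = arcsin( sin φ₁ cos δ + cos φ₁ sin δ cos θ ) = arcsin(0.631261) = 39.143°.
Then Δλ = atan2(0.595026, 0.402443) = 0.976123 rad, from sin θ sin δ cos φ₁ over cos δ − sin φ₁ sin φ₂.
λ₂ = -179.061° + 55.928° = -123.133°.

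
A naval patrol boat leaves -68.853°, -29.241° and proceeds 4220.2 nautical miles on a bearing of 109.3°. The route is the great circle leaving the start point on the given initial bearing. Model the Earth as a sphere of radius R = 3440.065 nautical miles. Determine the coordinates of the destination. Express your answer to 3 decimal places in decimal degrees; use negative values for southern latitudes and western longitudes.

Angular distance δ = d/R = 4220.2 / 3440.065 = 1.226779 rad.
Converting: φ₁ = -1.201712 rad, θ = 1.907645 rad.
Applying the spherical law of cosines for sides, sin φ₂ = sin φ₁ cos δ + cos φ₁ sin δ cos θ = -0.426810, so φ₂ = -25.265°.
For the longitude increment, Δλ = atan2( sin θ sin δ cos φ₁, cos δ − sin φ₁ sin φ₂ ) = atan2(0.320537, -0.060796) = 100.740°.
λ₂ = -29.241° + 100.740° = 71.499°.

latitude -25.265°, longitude 71.499°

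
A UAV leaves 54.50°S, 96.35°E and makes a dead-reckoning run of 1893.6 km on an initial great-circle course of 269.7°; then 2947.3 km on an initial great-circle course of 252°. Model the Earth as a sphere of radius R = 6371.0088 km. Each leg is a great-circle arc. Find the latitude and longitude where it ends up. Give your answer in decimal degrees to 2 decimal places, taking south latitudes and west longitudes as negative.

latitude -51.61°, longitude 25.37°

Apply the spherical direct solution leg by leg, carrying full precision between legs.
Leg 1: from (-54.50°, 96.35°), δ = 1893.6/6371.0088 = 0.297221 rad, θ = 269.7° → φ = -51.20°, λ = 68.49°.
Leg 2: from (-51.20°, 68.49°), δ = 2947.3/6371.0088 = 0.462611 rad, θ = 252° → φ = -51.61°, λ = 25.37°.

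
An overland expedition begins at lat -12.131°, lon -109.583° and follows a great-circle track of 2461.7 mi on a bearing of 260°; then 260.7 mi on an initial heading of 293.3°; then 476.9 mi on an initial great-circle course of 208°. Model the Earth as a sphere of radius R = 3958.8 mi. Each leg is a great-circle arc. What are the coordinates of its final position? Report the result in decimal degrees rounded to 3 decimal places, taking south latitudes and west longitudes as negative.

latitude -20.193°, longitude -153.169°

Apply the spherical direct solution leg by leg, carrying full precision between legs.
Leg 1: from (-12.131°, -109.583°), δ = 2461.7/3958.8 = 0.621830 rad, θ = 260° → φ = -15.647°, λ = -146.149°.
Leg 2: from (-15.647°, -146.149°), δ = 260.7/3958.8 = 0.065853 rad, θ = 293.3° → φ = -14.126°, λ = -149.722°.
Leg 3: from (-14.126°, -149.722°), δ = 476.9/3958.8 = 0.120466 rad, θ = 208° → φ = -20.193°, λ = -153.169°.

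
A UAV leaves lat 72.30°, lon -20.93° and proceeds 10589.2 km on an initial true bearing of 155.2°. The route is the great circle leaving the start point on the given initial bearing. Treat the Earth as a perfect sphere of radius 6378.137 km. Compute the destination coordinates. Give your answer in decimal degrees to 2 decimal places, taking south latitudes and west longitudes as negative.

The arc subtends δ = 10589.2/6378.137 = 1.660234 rad at the centre.
Start latitude φ₁ = 1.261873 rad; initial bearing θ = 2.708751 rad.
Destination latitude: φ₂ = arcsin( sin φ₁ cos δ + cos φ₁ sin δ cos θ ) = arcsin(-0.359982) = -21.10°.
For the longitude increment, Δλ = atan2( sin θ sin δ cos φ₁, cos δ − sin φ₁ sin φ₂ ) = atan2(0.127018, 0.253622) = 26.60°.
Hence λ₂ = -20.93° + 26.60° = 5.67°.

latitude -21.10°, longitude 5.67°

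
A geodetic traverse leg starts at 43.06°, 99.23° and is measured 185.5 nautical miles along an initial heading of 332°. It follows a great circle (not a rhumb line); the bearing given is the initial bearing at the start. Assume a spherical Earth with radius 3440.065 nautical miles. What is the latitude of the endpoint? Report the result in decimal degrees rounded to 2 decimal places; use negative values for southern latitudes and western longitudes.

Central angle δ = d/R = 0.053923 rad.
With φ₁ = 43.06° = 0.751539 rad and θ = 332° = 5.794493 rad:
Destination latitude: φ₂ = arcsin( sin φ₁ cos δ + cos φ₁ sin δ cos θ ) = arcsin(0.716541) = 45.77°.
Δλ = atan2( sin θ sin δ cos φ₁ , cos δ − sin φ₁ sin φ₂ ) = atan2(-0.018488, 0.509318) = -0.036283 rad = -2.08°.
λ₂ = 99.23° + -2.08° = 97.15°.

latitude 45.77°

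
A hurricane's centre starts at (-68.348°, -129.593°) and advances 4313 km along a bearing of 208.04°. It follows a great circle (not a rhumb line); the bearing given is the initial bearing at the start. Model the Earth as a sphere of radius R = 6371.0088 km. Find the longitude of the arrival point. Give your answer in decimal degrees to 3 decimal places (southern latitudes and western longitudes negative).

longitude 102.867°

δ = 4313/6371.0088 = 0.676973 rad (38.7877°).
With φ₁ = -68.348° = -1.192898 rad and θ = 208.04° = 3.630983 rad:
Applying the spherical law of cosines for sides, sin φ₂ = sin φ₁ cos δ + cos φ₁ sin δ cos θ = -0.928479, so φ₂ = -68.199°.
Δλ = atan2( sin θ sin δ cos φ₁ , cos δ − sin φ₁ sin φ₂ ) = atan2(-0.108654, -0.083495) = -2.226000 rad = -127.540°.
λ₂ = -129.593° + -127.540° = -257.133°, normalized to (−180°, 180°] → 102.867°.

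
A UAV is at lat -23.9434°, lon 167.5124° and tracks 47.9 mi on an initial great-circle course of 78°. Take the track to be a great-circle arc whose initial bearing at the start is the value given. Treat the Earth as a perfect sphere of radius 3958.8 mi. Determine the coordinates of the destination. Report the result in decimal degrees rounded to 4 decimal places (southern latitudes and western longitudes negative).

Angular distance δ = d/R = 47.9 / 3958.8 = 0.012100 rad.
Converting: φ₁ = -0.417891 rad, θ = 1.361357 rad.
Applying the spherical law of cosines for sides, sin φ₂ = sin φ₁ cos δ + cos φ₁ sin δ cos θ = -0.403505, so φ₂ = -23.7975°.
Δλ = atan2( sin θ sin δ cos φ₁ , cos δ − sin φ₁ sin φ₂ ) = atan2(0.010816, 0.836171) = 0.012935 rad = 0.7411°.
Hence λ₂ = 167.5124° + 0.7411° = 168.2535°.

latitude -23.7975°, longitude 168.2535°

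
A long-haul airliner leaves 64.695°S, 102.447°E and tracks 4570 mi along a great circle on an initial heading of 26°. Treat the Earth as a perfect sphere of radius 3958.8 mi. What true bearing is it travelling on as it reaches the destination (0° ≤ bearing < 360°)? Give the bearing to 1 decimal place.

The arc subtends δ = 4570/3958.8 = 1.154390 rad at the centre.
Converting: φ₁ = -1.129141 rad, θ = 0.453786 rad.
Destination latitude: φ₂ = arcsin( sin φ₁ cos δ + cos φ₁ sin δ cos θ ) = arcsin(-0.014316) = -0.820°.
Then Δλ = atan2(0.171364, 0.391534) = 0.412557 rad, from sin θ sin δ cos φ₁ over cos δ − sin φ₁ sin φ₂.
λ₂ = 102.447° + 23.638° = 126.085°.
The forward bearing on arrival equals the back-azimuth from the destination plus 180°.
Back-azimuth from P₂ (-0.8°, 126.1°) to P₁ (-64.7°, 102.4°), with Δλ' = λ₁ − λ₂ = -23.6°: atan2( sin Δλ' cos φ₁ , cos φ₂ sin φ₁ − sin φ₂ cos φ₁ cos Δλ' ) = 190.8°.
Final bearing = (190.8° + 180°) mod 360° = 10.8°.

final bearing 10.8°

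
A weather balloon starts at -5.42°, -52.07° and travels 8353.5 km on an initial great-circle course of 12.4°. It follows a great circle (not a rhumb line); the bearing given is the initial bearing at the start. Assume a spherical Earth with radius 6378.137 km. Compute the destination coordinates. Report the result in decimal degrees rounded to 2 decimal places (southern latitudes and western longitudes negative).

Angular distance δ = d/R = 8353.5 / 6378.137 = 1.309708 rad.
Converting: φ₁ = -0.094597 rad, θ = 0.216421 rad.
Applying the spherical law of cosines for sides, sin φ₂ = sin φ₁ cos δ + cos φ₁ sin δ cos θ = 0.914972, so φ₂ = 66.20°.
For the longitude increment, Δλ = atan2( sin θ sin δ cos φ₁, cos δ − sin φ₁ sin φ₂ ) = atan2(0.206530, 0.344556) = 30.94°.
λ₂ = λ₁ + Δλ = -21.13°.

latitude 66.20°, longitude -21.13°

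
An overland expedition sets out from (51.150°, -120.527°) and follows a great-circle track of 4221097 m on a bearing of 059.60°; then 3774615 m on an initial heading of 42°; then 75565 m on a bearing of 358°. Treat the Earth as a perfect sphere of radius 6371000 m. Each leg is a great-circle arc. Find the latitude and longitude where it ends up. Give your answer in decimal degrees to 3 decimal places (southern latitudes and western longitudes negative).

Apply the spherical direct solution leg by leg, carrying full precision between legs.
Leg 1: from (51.150°, -120.527°), δ = 4221097/6371000 = 0.662549 rad, θ = 59.6° → φ = 54.025°, λ = -55.947°.
Leg 2: from (54.025°, -55.947°), δ = 3774615/6371000 = 0.592468 rad, θ = 42° → φ = 66.223°, λ = 11.986°.
Leg 3: from (66.223°, 11.986°), δ = 75565/6371000 = 0.011861 rad, θ = 358° → φ = 66.902°, λ = 11.926°.

latitude 66.902°, longitude 11.926°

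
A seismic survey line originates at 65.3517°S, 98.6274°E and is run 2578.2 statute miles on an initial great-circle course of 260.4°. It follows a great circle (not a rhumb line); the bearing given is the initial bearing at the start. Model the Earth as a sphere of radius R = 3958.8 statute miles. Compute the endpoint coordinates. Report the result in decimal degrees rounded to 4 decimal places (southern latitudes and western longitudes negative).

latitude -49.9085°, longitude 30.4887°

The arc subtends δ = 2578.2/3958.8 = 0.651258 rad at the centre.
With φ₁ = -65.3517° = -1.140602 rad and θ = 260.4° = 4.544837 rad:
Destination latitude: φ₂ = arcsin( sin φ₁ cos δ + cos φ₁ sin δ cos θ ) = arcsin(-0.765017) = -49.9085°.
Then Δλ = atan2(-0.249268, 0.100010) = -1.189244 rad, from sin θ sin δ cos φ₁ over cos δ − sin φ₁ sin φ₂.
λ₂ = λ₁ + Δλ = 30.4887°.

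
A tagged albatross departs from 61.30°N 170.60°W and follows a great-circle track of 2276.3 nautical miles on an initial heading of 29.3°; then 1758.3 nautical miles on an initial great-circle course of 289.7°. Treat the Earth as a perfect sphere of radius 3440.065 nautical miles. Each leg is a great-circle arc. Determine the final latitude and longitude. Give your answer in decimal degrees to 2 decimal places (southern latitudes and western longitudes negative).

latitude 61.62°, longitude -139.42°

Apply the spherical direct solution leg by leg, carrying full precision between legs.
Leg 1: from (61.30°, -170.60°), δ = 2276.3/3440.065 = 0.661703 rad, θ = 29.3° → φ = 71.69°, λ = -63.74°.
Leg 2: from (71.69°, -63.74°), δ = 1758.3/3440.065 = 0.511124 rad, θ = 289.7° → φ = 61.62°, λ = -139.42°.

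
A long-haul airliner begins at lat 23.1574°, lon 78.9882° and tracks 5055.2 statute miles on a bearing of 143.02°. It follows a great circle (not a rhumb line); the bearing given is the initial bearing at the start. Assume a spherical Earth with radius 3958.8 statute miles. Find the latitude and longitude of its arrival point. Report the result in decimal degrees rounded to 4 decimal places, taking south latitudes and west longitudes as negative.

latitude -36.0931°, longitude 124.4278°

δ = 5055.2/3958.8 = 1.276953 rad (73.1640°).
With φ₁ = 23.1574° = 0.404173 rad and θ = 143.02° = 2.496170 rad:
Destination latitude: φ₂ = arcsin( sin φ₁ cos δ + cos φ₁ sin δ cos θ ) = arcsin(-0.589099) = -36.0931°.
Then Δλ = atan2(0.529363, 0.521301) = 0.793071 rad, from sin θ sin δ cos φ₁ over cos δ − sin φ₁ sin φ₂.
Hence λ₂ = 78.9882° + 45.4396° = 124.4278°.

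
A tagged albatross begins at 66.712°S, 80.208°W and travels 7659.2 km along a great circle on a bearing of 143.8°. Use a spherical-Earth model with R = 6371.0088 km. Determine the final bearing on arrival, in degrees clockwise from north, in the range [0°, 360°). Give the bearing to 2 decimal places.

Central angle δ = d/R = 1.202196 rad.
Start latitude φ₁ = -1.164344 rad; initial bearing θ = 2.509783 rad.
Destination latitude: φ₂ = arcsin( sin φ₁ cos δ + cos φ₁ sin δ cos θ ) = arcsin(-0.628561) = -38.944°.
Then Δλ = atan2(0.217814, -0.217041) = 2.354417 rad, from sin θ sin δ cos φ₁ over cos δ − sin φ₁ sin φ₂.
Hence λ₂ = -80.208° + 134.898° = 54.690°.
The forward bearing on arrival equals the back-azimuth from the destination plus 180°.
Back-azimuth from P₂ (-38.94°, 54.69°) to P₁ (-66.71°, -80.21°), with Δλ' = λ₁ − λ₂ = -134.90°: atan2( sin Δλ' cos φ₁ , cos φ₂ sin φ₁ − sin φ₂ cos φ₁ cos Δλ' ) = 197.47°.
Final bearing = (197.47° + 180°) mod 360° = 17.47°.

final bearing 17.47°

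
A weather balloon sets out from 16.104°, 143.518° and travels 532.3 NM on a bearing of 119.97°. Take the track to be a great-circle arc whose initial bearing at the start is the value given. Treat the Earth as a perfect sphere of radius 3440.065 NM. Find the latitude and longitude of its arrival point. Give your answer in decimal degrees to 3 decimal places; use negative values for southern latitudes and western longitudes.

latitude 11.543°, longitude 151.350°

δ = 532.3/3440.065 = 0.154735 rad (8.8657°).
Start latitude φ₁ = 0.281068 rad; initial bearing θ = 2.093872 rad.
Applying the spherical law of cosines for sides, sin φ₂ = sin φ₁ cos δ + cos φ₁ sin δ cos θ = 0.200099, so φ₂ = 11.543°.
Δλ = atan2( sin θ sin δ cos φ₁ , cos δ − sin φ₁ sin φ₂ ) = atan2(0.128272, 0.932548) = 0.136692 rad = 7.832°.
λ₂ = 143.518° + 7.832° = 151.350°.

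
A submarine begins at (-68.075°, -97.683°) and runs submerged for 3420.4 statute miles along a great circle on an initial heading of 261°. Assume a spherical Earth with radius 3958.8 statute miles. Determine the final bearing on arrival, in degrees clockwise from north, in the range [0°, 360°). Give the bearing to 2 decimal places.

δ = 3420.4/3958.8 = 0.863999 rad (49.5035°).
Converting: φ₁ = -1.188133 rad, θ = 4.555309 rad.
Destination latitude: φ₂ = arcsin( sin φ₁ cos δ + cos φ₁ sin δ cos θ ) = arcsin(-0.646851) = -40.305°.
Then Δλ = atan2(-0.280449, 0.049335) = -1.396664 rad, from sin θ sin δ cos φ₁ over cos δ − sin φ₁ sin φ₂.
λ₂ = λ₁ + Δλ = -177.706°.
The forward bearing on arrival equals the back-azimuth from the destination plus 180°.
Back-azimuth from P₂ (-40.30°, -177.71°) to P₁ (-68.08°, -97.68°), with Δλ' = λ₁ − λ₂ = 80.02°: atan2( sin Δλ' cos φ₁ , cos φ₂ sin φ₁ − sin φ₂ cos φ₁ cos Δλ' ) = 151.08°.
Final bearing = (151.08° + 180°) mod 360° = 331.08°.

final bearing 331.08°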